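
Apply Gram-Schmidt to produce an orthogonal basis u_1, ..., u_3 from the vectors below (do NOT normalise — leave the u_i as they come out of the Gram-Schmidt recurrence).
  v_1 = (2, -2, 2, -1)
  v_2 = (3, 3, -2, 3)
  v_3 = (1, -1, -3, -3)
Orthogonal basis:
  u_1 = (2, -2, 2, -1)
  u_2 = (53/13, 25/13, -12/13, 32/13)
  u_3 = (215/177, -119/177, -191/59, -478/177)

Apply the Gram-Schmidt recurrence
  u_1 = v_1
  u_i = v_i − Σ_{j<i} ((v_i · u_j) / (u_j · u_j)) · u_j.

Step by step this gives:
  u_1 = (2, -2, 2, -1)
  u_2 = (53/13, 25/13, -12/13, 32/13)
  u_3 = (215/177, -119/177, -191/59, -478/177)

Orthogonality check:
  u_2 · u_1 = 0 (should be 0)
  u_3 · u_1 = 0 (should be 0)
  u_3 · u_2 = 0 (should be 0)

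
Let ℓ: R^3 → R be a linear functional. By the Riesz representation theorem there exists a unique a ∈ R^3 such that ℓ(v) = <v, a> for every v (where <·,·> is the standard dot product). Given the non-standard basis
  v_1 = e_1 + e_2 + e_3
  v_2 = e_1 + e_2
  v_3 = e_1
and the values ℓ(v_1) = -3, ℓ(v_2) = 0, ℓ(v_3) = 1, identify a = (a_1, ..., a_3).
a = (1, -1, -3)

Write a = (a_1, ..., a_3) in the standard basis. For each basis vector v_i, ℓ(v_i) = <v_i, a> is a linear equation in the a_j's. Collect the n equations into a matrix system V a = ℓ, where row i of V is v_i (expressed in the standard basis). Since V is invertible (lower-triangular with 1s on the diagonal, up to permutation), solve by back-substitution:
  V =
[[1, 1, 1],
 [1, 1, 0],
 [1, 0, 0]]
  V a = (-3, 0, 1)
Solving gives a = (1, -1, -3).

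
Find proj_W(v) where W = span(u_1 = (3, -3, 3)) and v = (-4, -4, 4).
proj_W(v) = (4/3, -4/3, 4/3)

Set up U = [u_1 | ... | u_1] ∈ R^(3×1). The projector onto W = col(U) is P = U (U^T U)^(-1) U^T.
Compute U^T U =
  [27],
and U^T v = (12).
Solve U^T U · c = U^T v for the coefficients: c = (4/9). The projection is proj_W(v) = U c.
Check: (v - proj_W(v)) · u_1 = 0  (should be 0).
Result: proj_W(v) = (4/3, -4/3, 4/3).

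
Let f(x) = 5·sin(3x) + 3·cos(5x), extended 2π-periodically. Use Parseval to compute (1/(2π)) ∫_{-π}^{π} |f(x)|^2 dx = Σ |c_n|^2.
Σ |c_n|^2 = 17

Expand |f|^2 and use orthogonality of {sin(nx), cos(mx)} on [-π, π]:
  ∫_{-π}^{π} sin(nx)^2 dx = π, ∫ cos(mx)^2 dx = π, and cross terms integrate to 0.
So ∫_{-π}^{π} f(x)^2 dx = 5^2 · π + 3^2 · π = (25 + 9)π.
Divide by 2π: (25 + 9)/2 = 17.
By Parseval, this equals Σ |c_n|^2.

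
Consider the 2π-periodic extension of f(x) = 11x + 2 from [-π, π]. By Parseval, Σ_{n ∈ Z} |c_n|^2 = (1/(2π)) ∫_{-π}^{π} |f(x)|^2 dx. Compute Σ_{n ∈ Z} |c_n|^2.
Σ |c_n|^2 = 121π^2/3 + 4

Expand and integrate term by term over [-π, π]:
  ∫ (11x)^2 dx = 121·(2π^3/3); ∫ 2·11·(2)·x dx = 0 (odd integrand); ∫ 2^2 dx = 4·2π.
So (1/(2π)) ∫_{-π}^{π} (11x + 2)^2 dx = 121π^2/3 + 4 = 121π^2/3 + 4.
Parseval ⇒ Σ |c_n|^2 = 121π^2/3 + 4.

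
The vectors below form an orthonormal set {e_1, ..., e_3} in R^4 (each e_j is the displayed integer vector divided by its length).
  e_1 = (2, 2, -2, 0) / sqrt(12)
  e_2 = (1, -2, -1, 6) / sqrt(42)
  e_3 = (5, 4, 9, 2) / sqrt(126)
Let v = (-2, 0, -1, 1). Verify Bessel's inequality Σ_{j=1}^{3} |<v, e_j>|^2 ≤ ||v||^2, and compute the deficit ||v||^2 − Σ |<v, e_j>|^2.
Σ |<v, e_j>|^2 = 29/9; ||v||^2 = 6; deficit = 25/9

Write each e_j = u_j / sqrt(<u_j, u_j>) where u_j is the displayed integer vector. Then <v, e_j> = <v, u_j> / sqrt(<u_j, u_j>), so |<v, e_j>|^2 = <v, u_j>^2 / <u_j, u_j>.
Coefficients: <v, e_1> = -2/sqrt(12), <v, e_2> = 5/sqrt(42), <v, e_3> = -17/sqrt(126).
Square and sum: Σ |<v, e_j>|^2 = 29/9.
Compute ||v||^2 = v·v = 6.
Deficit = 6 − 29/9 = 25/9 ≥ 0, confirming Bessel's inequality. (The deficit equals ||v − Σ <v,e_j> e_j||^2, the squared distance from v to span{e_j}.)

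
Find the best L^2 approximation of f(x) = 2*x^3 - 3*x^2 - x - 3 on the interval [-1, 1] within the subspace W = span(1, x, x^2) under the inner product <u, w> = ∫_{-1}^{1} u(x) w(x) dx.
g(x) = -3*x^2 + x/5 - 3

The best approximation g ∈ W is the orthogonal projection of f onto W. Writing g = a_0 + a_1 x + a_2 x^2, the coefficients solve the normal equations G · a = b where
  G_{ij} = <φ_i, φ_j> and b_i = <f, φ_i>, with φ_0 = 1, φ_1 = x, φ_2 = x^2.
G =
  [2, 0, 2/3]
  [0, 2/3, 0]
  [2/3, 0, 2/5],
b = (-8, 2/15, -16/5).
Solving gives a_0 = -3, a_1 = 1/5, a_2 = -3, so
  g(x) = -3*x^2 + x/5 - 3.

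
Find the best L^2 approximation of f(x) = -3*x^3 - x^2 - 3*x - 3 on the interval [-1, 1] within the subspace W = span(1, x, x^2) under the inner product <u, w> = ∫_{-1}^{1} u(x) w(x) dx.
g(x) = -x^2 - 24*x/5 - 3

The best approximation g ∈ W is the orthogonal projection of f onto W. Writing g = a_0 + a_1 x + a_2 x^2, the coefficients solve the normal equations G · a = b where
  G_{ij} = <φ_i, φ_j> and b_i = <f, φ_i>, with φ_0 = 1, φ_1 = x, φ_2 = x^2.
G =
  [2, 0, 2/3]
  [0, 2/3, 0]
  [2/3, 0, 2/5],
b = (-20/3, -16/5, -12/5).
Solving gives a_0 = -3, a_1 = -24/5, a_2 = -1, so
  g(x) = -x^2 - 24*x/5 - 3.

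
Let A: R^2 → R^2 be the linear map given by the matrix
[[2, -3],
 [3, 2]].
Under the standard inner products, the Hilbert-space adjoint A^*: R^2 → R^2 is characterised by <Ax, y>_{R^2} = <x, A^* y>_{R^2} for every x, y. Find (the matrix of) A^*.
A^* = A^T =
[[2, 3],
 [-3, 2]]

For real matrices with standard dot products, the defining identity <Ax, y> = <x, A^* y> gives (Ax)^T y = x^T (A^*) y, i.e. x^T A^T y = x^T (A^*) y. Since this holds for all x, y, we must have A^* = A^T. Therefore
A^* =
[[2, 3],
 [-3, 2]].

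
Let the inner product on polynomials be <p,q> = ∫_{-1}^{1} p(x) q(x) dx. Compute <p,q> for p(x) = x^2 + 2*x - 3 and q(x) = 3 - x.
<p,q> = -52/3

Expand the product: p(x)·q(x) = -x^3 + x^2 + 9*x - 9.
∫_{-1}^{1} of each monomial x^k gives [2/(k+1) if k even, 0 if k odd]. Integrating term-by-term (or equivalently evaluating the antiderivative F(x) = -x^4/4 + x^3/3 + 9*x^2/2 - 9*x at the endpoints):
  F(1) − F(−1) = -53/12 − (155/12) = -52/3.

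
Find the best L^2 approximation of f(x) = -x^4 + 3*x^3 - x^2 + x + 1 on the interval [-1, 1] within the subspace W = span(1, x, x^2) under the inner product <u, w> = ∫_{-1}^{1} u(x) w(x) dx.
g(x) = -13*x^2/7 + 14*x/5 + 38/35

The best approximation g ∈ W is the orthogonal projection of f onto W. Writing g = a_0 + a_1 x + a_2 x^2, the coefficients solve the normal equations G · a = b where
  G_{ij} = <φ_i, φ_j> and b_i = <f, φ_i>, with φ_0 = 1, φ_1 = x, φ_2 = x^2.
G =
  [2, 0, 2/3]
  [0, 2/3, 0]
  [2/3, 0, 2/5],
b = (14/15, 28/15, -2/105).
Solving gives a_0 = 38/35, a_1 = 14/5, a_2 = -13/7, so
  g(x) = -13*x^2/7 + 14*x/5 + 38/35.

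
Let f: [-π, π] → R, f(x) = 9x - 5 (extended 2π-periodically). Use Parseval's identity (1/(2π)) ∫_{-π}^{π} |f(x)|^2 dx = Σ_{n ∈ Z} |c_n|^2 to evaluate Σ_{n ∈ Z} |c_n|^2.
Σ |c_n|^2 = 27π^2 + 25

Expand and integrate term by term over [-π, π]:
  ∫ (9x)^2 dx = 81·(2π^3/3); ∫ 2·9·(-5)·x dx = 0 (odd integrand); ∫ (-5)^2 dx = 25·2π.
So (1/(2π)) ∫_{-π}^{π} (9x - 5)^2 dx = 81π^2/3 + 25 = 27π^2 + 25.
Parseval ⇒ Σ |c_n|^2 = 27π^2 + 25.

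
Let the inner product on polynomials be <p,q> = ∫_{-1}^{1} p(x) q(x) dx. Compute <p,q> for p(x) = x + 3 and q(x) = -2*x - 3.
<p,q> = -58/3

Expand the product: p(x)·q(x) = -2*x^2 - 9*x - 9.
∫_{-1}^{1} of each monomial x^k gives [2/(k+1) if k even, 0 if k odd]. Integrating term-by-term (or equivalently evaluating the antiderivative F(x) = -2*x^3/3 - 9*x^2/2 - 9*x at the endpoints):
  F(1) − F(−1) = -85/6 − (31/6) = -58/3.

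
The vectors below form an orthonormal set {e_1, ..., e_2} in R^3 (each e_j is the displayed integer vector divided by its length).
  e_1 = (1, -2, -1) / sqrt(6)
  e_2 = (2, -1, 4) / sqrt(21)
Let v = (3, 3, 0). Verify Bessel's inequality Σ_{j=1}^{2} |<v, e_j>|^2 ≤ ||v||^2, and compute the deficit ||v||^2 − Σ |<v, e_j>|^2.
Σ |<v, e_j>|^2 = 27/14; ||v||^2 = 18; deficit = 225/14

Write each e_j = u_j / sqrt(<u_j, u_j>) where u_j is the displayed integer vector. Then <v, e_j> = <v, u_j> / sqrt(<u_j, u_j>), so |<v, e_j>|^2 = <v, u_j>^2 / <u_j, u_j>.
Coefficients: <v, e_1> = -3/sqrt(6), <v, e_2> = 3/sqrt(21).
Square and sum: Σ |<v, e_j>|^2 = 27/14.
Compute ||v||^2 = v·v = 18.
Deficit = 18 − 27/14 = 225/14 ≥ 0, confirming Bessel's inequality. (The deficit equals ||v − Σ <v,e_j> e_j||^2, the squared distance from v to span{e_j}.)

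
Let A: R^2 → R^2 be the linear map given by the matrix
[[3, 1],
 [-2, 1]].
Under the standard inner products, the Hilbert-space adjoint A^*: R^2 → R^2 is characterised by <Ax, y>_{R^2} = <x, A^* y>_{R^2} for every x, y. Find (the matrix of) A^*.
A^* = A^T =
[[3, -2],
 [1, 1]]

For real matrices with standard dot products, the defining identity <Ax, y> = <x, A^* y> gives (Ax)^T y = x^T (A^*) y, i.e. x^T A^T y = x^T (A^*) y. Since this holds for all x, y, we must have A^* = A^T. Therefore
A^* =
[[3, -2],
 [1, 1]].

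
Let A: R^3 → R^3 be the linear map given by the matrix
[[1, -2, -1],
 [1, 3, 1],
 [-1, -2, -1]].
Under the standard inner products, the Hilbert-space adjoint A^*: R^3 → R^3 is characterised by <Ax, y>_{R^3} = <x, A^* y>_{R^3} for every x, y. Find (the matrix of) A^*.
A^* = A^T =
[[1, 1, -1],
 [-2, 3, -2],
 [-1, 1, -1]]

For real matrices with standard dot products, the defining identity <Ax, y> = <x, A^* y> gives (Ax)^T y = x^T (A^*) y, i.e. x^T A^T y = x^T (A^*) y. Since this holds for all x, y, we must have A^* = A^T. Therefore
A^* =
[[1, 1, -1],
 [-2, 3, -2],
 [-1, 1, -1]].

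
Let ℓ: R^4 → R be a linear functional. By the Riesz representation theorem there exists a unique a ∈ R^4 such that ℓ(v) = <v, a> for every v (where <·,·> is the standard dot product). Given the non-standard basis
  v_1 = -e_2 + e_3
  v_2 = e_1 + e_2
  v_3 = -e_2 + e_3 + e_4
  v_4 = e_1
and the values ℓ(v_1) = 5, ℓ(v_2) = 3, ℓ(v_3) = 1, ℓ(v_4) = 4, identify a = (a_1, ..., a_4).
a = (4, -1, 4, -4)

Write a = (a_1, ..., a_4) in the standard basis. For each basis vector v_i, ℓ(v_i) = <v_i, a> is a linear equation in the a_j's. Collect the n equations into a matrix system V a = ℓ, where row i of V is v_i (expressed in the standard basis). Since V is invertible (lower-triangular with 1s on the diagonal, up to permutation), solve by back-substitution:
  V =
[[0, -1, 1, 0],
 [1, 1, 0, 0],
 [0, -1, 1, 1],
 [1, 0, 0, 0]]
  V a = (5, 3, 1, 4)
Solving gives a = (4, -1, 4, -4).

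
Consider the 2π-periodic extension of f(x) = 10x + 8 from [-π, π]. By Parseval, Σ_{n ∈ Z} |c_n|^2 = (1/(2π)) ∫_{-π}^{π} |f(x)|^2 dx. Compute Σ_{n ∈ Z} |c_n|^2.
Σ |c_n|^2 = 100π^2/3 + 64

Expand and integrate term by term over [-π, π]:
  ∫ (10x)^2 dx = 100·(2π^3/3); ∫ 2·10·(8)·x dx = 0 (odd integrand); ∫ 8^2 dx = 64·2π.
So (1/(2π)) ∫_{-π}^{π} (10x + 8)^2 dx = 100π^2/3 + 64 = 100π^2/3 + 64.
Parseval ⇒ Σ |c_n|^2 = 100π^2/3 + 64.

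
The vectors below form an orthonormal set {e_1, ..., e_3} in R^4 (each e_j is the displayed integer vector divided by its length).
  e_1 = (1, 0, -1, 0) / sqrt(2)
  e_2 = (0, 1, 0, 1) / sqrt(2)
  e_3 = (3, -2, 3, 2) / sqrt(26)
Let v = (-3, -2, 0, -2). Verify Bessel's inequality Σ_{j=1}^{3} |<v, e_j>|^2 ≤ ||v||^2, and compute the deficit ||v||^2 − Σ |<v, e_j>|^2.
Σ |<v, e_j>|^2 = 203/13; ||v||^2 = 17; deficit = 18/13

Write each e_j = u_j / sqrt(<u_j, u_j>) where u_j is the displayed integer vector. Then <v, e_j> = <v, u_j> / sqrt(<u_j, u_j>), so |<v, e_j>|^2 = <v, u_j>^2 / <u_j, u_j>.
Coefficients: <v, e_1> = -3/sqrt(2), <v, e_2> = -4/sqrt(2), <v, e_3> = -9/sqrt(26).
Square and sum: Σ |<v, e_j>|^2 = 203/13.
Compute ||v||^2 = v·v = 17.
Deficit = 17 − 203/13 = 18/13 ≥ 0, confirming Bessel's inequality. (The deficit equals ||v − Σ <v,e_j> e_j||^2, the squared distance from v to span{e_j}.)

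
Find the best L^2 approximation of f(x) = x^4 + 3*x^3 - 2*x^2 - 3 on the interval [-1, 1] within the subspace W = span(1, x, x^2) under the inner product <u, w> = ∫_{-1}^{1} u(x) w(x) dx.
g(x) = -8*x^2/7 + 9*x/5 - 108/35

The best approximation g ∈ W is the orthogonal projection of f onto W. Writing g = a_0 + a_1 x + a_2 x^2, the coefficients solve the normal equations G · a = b where
  G_{ij} = <φ_i, φ_j> and b_i = <f, φ_i>, with φ_0 = 1, φ_1 = x, φ_2 = x^2.
G =
  [2, 0, 2/3]
  [0, 2/3, 0]
  [2/3, 0, 2/5],
b = (-104/15, 6/5, -88/35).
Solving gives a_0 = -108/35, a_1 = 9/5, a_2 = -8/7, so
  g(x) = -8*x^2/7 + 9*x/5 - 108/35.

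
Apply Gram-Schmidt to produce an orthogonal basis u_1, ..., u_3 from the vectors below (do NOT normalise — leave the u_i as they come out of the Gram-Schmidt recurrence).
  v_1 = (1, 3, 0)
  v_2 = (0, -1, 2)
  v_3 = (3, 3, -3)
Orthogonal basis:
  u_1 = (1, 3, 0)
  u_2 = (3/10, -1/10, 2)
  u_3 = (90/41, -30/41, -15/41)

Apply the Gram-Schmidt recurrence
  u_1 = v_1
  u_i = v_i − Σ_{j<i} ((v_i · u_j) / (u_j · u_j)) · u_j.

Step by step this gives:
  u_1 = (1, 3, 0)
  u_2 = (3/10, -1/10, 2)
  u_3 = (90/41, -30/41, -15/41)

Orthogonality check:
  u_2 · u_1 = 0 (should be 0)
  u_3 · u_1 = 0 (should be 0)
  u_3 · u_2 = 0 (should be 0)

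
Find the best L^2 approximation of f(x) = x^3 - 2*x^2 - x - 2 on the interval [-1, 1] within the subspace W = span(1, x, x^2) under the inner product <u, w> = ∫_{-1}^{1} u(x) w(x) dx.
g(x) = -2*x^2 - 2*x/5 - 2

The best approximation g ∈ W is the orthogonal projection of f onto W. Writing g = a_0 + a_1 x + a_2 x^2, the coefficients solve the normal equations G · a = b where
  G_{ij} = <φ_i, φ_j> and b_i = <f, φ_i>, with φ_0 = 1, φ_1 = x, φ_2 = x^2.
G =
  [2, 0, 2/3]
  [0, 2/3, 0]
  [2/3, 0, 2/5],
b = (-16/3, -4/15, -32/15).
Solving gives a_0 = -2, a_1 = -2/5, a_2 = -2, so
  g(x) = -2*x^2 - 2*x/5 - 2.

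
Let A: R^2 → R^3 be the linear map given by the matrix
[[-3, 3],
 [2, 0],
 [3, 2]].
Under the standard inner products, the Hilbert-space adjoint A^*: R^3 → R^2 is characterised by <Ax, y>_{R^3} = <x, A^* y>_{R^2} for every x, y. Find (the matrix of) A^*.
A^* = A^T =
[[-3, 2, 3],
 [3, 0, 2]]

For real matrices with standard dot products, the defining identity <Ax, y> = <x, A^* y> gives (Ax)^T y = x^T (A^*) y, i.e. x^T A^T y = x^T (A^*) y. Since this holds for all x, y, we must have A^* = A^T. Therefore
A^* =
[[-3, 2, 3],
 [3, 0, 2]].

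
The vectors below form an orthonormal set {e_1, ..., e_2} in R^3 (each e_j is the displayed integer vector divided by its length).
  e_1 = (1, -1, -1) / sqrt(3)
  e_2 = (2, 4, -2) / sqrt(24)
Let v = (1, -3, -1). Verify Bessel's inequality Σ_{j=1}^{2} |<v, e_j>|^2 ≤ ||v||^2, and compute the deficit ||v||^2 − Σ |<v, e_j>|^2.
Σ |<v, e_j>|^2 = 11; ||v||^2 = 11; deficit = 0

Write each e_j = u_j / sqrt(<u_j, u_j>) where u_j is the displayed integer vector. Then <v, e_j> = <v, u_j> / sqrt(<u_j, u_j>), so |<v, e_j>|^2 = <v, u_j>^2 / <u_j, u_j>.
Coefficients: <v, e_1> = 5/sqrt(3), <v, e_2> = -8/sqrt(24).
Square and sum: Σ |<v, e_j>|^2 = 11.
Compute ||v||^2 = v·v = 11.
Deficit = 11 − 11 = 0 ≥ 0, confirming Bessel's inequality. (The deficit equals ||v − Σ <v,e_j> e_j||^2, the squared distance from v to span{e_j}.)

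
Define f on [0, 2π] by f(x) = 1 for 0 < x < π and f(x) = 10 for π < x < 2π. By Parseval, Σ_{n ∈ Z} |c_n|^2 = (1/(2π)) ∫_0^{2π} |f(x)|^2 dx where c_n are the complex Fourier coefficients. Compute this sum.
Σ |c_n|^2 = 101/2

Parseval equates the L^2 energy of f (normalised by 1/(2π)) with the ℓ^2 sum of its Fourier coefficients: (1/(2π)) ∫_0^{2π} |f|^2 = Σ |c_n|^2.
Compute the left side: (1/(2π)) [∫_0^π 1^2 dx + ∫_π^{2π} 10^2 dx] = (1/(2π)) · (1π + 100π) = (1 + 100)/2 = 101/2.
So Σ_{n ∈ Z} |c_n|^2 = 101/2.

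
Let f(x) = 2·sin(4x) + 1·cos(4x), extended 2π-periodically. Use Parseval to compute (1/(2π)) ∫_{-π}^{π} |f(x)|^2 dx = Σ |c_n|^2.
Σ |c_n|^2 = 5/2

Expand |f|^2 and use orthogonality of {sin(nx), cos(mx)} on [-π, π]:
  ∫_{-π}^{π} sin(nx)^2 dx = π, ∫ cos(mx)^2 dx = π, and cross terms integrate to 0.
So ∫_{-π}^{π} f(x)^2 dx = 2^2 · π + 1^2 · π = (4 + 1)π.
Divide by 2π: (4 + 1)/2 = 5/2.
By Parseval, this equals Σ |c_n|^2.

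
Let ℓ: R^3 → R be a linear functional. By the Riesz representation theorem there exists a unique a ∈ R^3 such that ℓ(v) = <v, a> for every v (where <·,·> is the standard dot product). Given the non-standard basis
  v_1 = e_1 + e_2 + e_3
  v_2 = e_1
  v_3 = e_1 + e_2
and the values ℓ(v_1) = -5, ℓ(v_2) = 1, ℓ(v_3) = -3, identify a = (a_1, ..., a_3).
a = (1, -4, -2)

Write a = (a_1, ..., a_3) in the standard basis. For each basis vector v_i, ℓ(v_i) = <v_i, a> is a linear equation in the a_j's. Collect the n equations into a matrix system V a = ℓ, where row i of V is v_i (expressed in the standard basis). Since V is invertible (lower-triangular with 1s on the diagonal, up to permutation), solve by back-substitution:
  V =
[[1, 1, 1],
 [1, 0, 0],
 [1, 1, 0]]
  V a = (-5, 1, -3)
Solving gives a = (1, -4, -2).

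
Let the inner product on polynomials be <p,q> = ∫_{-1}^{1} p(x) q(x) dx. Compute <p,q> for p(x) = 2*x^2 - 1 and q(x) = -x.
<p,q> = 0

Expand the product: p(x)·q(x) = -2*x^3 + x.
∫_{-1}^{1} of each monomial x^k gives [2/(k+1) if k even, 0 if k odd]. Integrating term-by-term (or equivalently evaluating the antiderivative F(x) = -x^4/2 + x^2/2 at the endpoints):
  F(1) − F(−1) = 0 − (0) = 0.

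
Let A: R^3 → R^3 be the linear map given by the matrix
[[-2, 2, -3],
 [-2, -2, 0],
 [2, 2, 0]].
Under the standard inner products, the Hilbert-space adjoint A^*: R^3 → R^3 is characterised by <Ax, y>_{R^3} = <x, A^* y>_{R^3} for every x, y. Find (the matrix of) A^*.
A^* = A^T =
[[-2, -2, 2],
 [2, -2, 2],
 [-3, 0, 0]]

For real matrices with standard dot products, the defining identity <Ax, y> = <x, A^* y> gives (Ax)^T y = x^T (A^*) y, i.e. x^T A^T y = x^T (A^*) y. Since this holds for all x, y, we must have A^* = A^T. Therefore
A^* =
[[-2, -2, 2],
 [2, -2, 2],
 [-3, 0, 0]].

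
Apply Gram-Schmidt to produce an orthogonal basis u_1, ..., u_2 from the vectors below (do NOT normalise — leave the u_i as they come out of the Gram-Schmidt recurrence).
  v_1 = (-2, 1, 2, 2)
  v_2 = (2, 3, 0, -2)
Orthogonal basis:
  u_1 = (-2, 1, 2, 2)
  u_2 = (16/13, 44/13, 10/13, -16/13)

Apply the Gram-Schmidt recurrence
  u_1 = v_1
  u_i = v_i − Σ_{j<i} ((v_i · u_j) / (u_j · u_j)) · u_j.

Step by step this gives:
  u_1 = (-2, 1, 2, 2)
  u_2 = (16/13, 44/13, 10/13, -16/13)

Orthogonality check:
  u_2 · u_1 = 0 (should be 0)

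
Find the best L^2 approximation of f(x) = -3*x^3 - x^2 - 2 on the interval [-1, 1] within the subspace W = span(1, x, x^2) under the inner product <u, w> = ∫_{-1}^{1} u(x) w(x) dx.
g(x) = -x^2 - 9*x/5 - 2

The best approximation g ∈ W is the orthogonal projection of f onto W. Writing g = a_0 + a_1 x + a_2 x^2, the coefficients solve the normal equations G · a = b where
  G_{ij} = <φ_i, φ_j> and b_i = <f, φ_i>, with φ_0 = 1, φ_1 = x, φ_2 = x^2.
G =
  [2, 0, 2/3]
  [0, 2/3, 0]
  [2/3, 0, 2/5],
b = (-14/3, -6/5, -26/15).
Solving gives a_0 = -2, a_1 = -9/5, a_2 = -1, so
  g(x) = -x^2 - 9*x/5 - 2.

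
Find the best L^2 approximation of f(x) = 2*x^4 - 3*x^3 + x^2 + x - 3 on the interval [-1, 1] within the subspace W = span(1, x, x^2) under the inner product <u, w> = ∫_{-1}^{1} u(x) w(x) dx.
g(x) = 19*x^2/7 - 4*x/5 - 111/35

The best approximation g ∈ W is the orthogonal projection of f onto W. Writing g = a_0 + a_1 x + a_2 x^2, the coefficients solve the normal equations G · a = b where
  G_{ij} = <φ_i, φ_j> and b_i = <f, φ_i>, with φ_0 = 1, φ_1 = x, φ_2 = x^2.
G =
  [2, 0, 2/3]
  [0, 2/3, 0]
  [2/3, 0, 2/5],
b = (-68/15, -8/15, -36/35).
Solving gives a_0 = -111/35, a_1 = -4/5, a_2 = 19/7, so
  g(x) = 19*x^2/7 - 4*x/5 - 111/35.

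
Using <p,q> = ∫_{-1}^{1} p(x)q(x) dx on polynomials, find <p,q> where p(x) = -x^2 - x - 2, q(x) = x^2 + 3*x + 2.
<p,q> = -196/15

Expand the product: p(x)·q(x) = -x^4 - 4*x^3 - 7*x^2 - 8*x - 4.
∫_{-1}^{1} of each monomial x^k gives [2/(k+1) if k even, 0 if k odd]. Integrating term-by-term (or equivalently evaluating the antiderivative F(x) = -x^5/5 - x^4 - 7*x^3/3 - 4*x^2 - 4*x at the endpoints):
  F(1) − F(−1) = -173/15 − (23/15) = -196/15.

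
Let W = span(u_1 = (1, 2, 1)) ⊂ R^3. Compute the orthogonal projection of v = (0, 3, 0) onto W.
proj_W(v) = (1, 2, 1)

Set up U = [u_1 | ... | u_1] ∈ R^(3×1). The projector onto W = col(U) is P = U (U^T U)^(-1) U^T.
Compute U^T U =
  [6],
and U^T v = (6).
Solve U^T U · c = U^T v for the coefficients: c = (1). The projection is proj_W(v) = U c.
Check: (v - proj_W(v)) · u_1 = 0  (should be 0).
Result: proj_W(v) = (1, 2, 1).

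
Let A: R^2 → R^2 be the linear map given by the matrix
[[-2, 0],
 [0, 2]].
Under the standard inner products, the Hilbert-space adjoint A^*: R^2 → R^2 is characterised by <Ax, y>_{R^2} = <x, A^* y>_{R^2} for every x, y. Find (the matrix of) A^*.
A^* = A^T =
[[-2, 0],
 [0, 2]]

For real matrices with standard dot products, the defining identity <Ax, y> = <x, A^* y> gives (Ax)^T y = x^T (A^*) y, i.e. x^T A^T y = x^T (A^*) y. Since this holds for all x, y, we must have A^* = A^T. Therefore
A^* =
[[-2, 0],
 [0, 2]].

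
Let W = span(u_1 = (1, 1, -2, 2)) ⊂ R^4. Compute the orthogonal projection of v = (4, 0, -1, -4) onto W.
proj_W(v) = (-1/5, -1/5, 2/5, -2/5)

Set up U = [u_1 | ... | u_1] ∈ R^(4×1). The projector onto W = col(U) is P = U (U^T U)^(-1) U^T.
Compute U^T U =
  [10],
and U^T v = (-2).
Solve U^T U · c = U^T v for the coefficients: c = (-1/5). The projection is proj_W(v) = U c.
Check: (v - proj_W(v)) · u_1 = 0  (should be 0).
Result: proj_W(v) = (-1/5, -1/5, 2/5, -2/5).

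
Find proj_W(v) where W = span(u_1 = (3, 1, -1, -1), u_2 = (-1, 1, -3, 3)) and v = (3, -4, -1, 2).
proj_W(v) = (55/59, 29/59, -45/59, 3/59)

Set up U = [u_1 | ... | u_2] ∈ R^(4×2). The projector onto W = col(U) is P = U (U^T U)^(-1) U^T.
Compute U^T U =
  [12, -2]
  [-2, 20],
and U^T v = (4, 2).
Solve U^T U · c = U^T v for the coefficients: c = (21/59, 8/59). The projection is proj_W(v) = U c.
Check: (v - proj_W(v)) · u_1 = 0  (should be 0).
Check: (v - proj_W(v)) · u_2 = 0  (should be 0).
Result: proj_W(v) = (55/59, 29/59, -45/59, 3/59).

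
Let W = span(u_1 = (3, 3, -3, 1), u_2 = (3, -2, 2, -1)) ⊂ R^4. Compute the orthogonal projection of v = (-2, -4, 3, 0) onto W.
proj_W(v) = (-507/244, -797/244, 797/244, -285/244)

Set up U = [u_1 | ... | u_2] ∈ R^(4×2). The projector onto W = col(U) is P = U (U^T U)^(-1) U^T.
Compute U^T U =
  [28, -4]
  [-4, 18],
and U^T v = (-27, 8).
Solve U^T U · c = U^T v for the coefficients: c = (-227/244, 29/122). The projection is proj_W(v) = U c.
Check: (v - proj_W(v)) · u_1 = 0  (should be 0).
Check: (v - proj_W(v)) · u_2 = 0  (should be 0).
Result: proj_W(v) = (-507/244, -797/244, 797/244, -285/244).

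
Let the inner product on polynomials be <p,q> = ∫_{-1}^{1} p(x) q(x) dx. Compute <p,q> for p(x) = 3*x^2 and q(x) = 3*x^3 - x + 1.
<p,q> = 2

Expand the product: p(x)·q(x) = 9*x^5 - 3*x^3 + 3*x^2.
∫_{-1}^{1} of each monomial x^k gives [2/(k+1) if k even, 0 if k odd]. Integrating term-by-term (or equivalently evaluating the antiderivative F(x) = 3*x^6/2 - 3*x^4/4 + x^3 at the endpoints):
  F(1) − F(−1) = 7/4 − (-1/4) = 2.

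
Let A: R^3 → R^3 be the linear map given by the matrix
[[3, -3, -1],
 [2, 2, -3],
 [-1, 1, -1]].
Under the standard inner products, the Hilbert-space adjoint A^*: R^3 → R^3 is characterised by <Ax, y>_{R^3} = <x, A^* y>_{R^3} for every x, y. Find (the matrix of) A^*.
A^* = A^T =
[[3, 2, -1],
 [-3, 2, 1],
 [-1, -3, -1]]

For real matrices with standard dot products, the defining identity <Ax, y> = <x, A^* y> gives (Ax)^T y = x^T (A^*) y, i.e. x^T A^T y = x^T (A^*) y. Since this holds for all x, y, we must have A^* = A^T. Therefore
A^* =
[[3, 2, -1],
 [-3, 2, 1],
 [-1, -3, -1]].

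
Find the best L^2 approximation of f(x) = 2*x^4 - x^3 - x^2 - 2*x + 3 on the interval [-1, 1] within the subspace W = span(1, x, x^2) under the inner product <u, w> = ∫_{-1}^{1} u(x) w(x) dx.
g(x) = 5*x^2/7 - 13*x/5 + 99/35

The best approximation g ∈ W is the orthogonal projection of f onto W. Writing g = a_0 + a_1 x + a_2 x^2, the coefficients solve the normal equations G · a = b where
  G_{ij} = <φ_i, φ_j> and b_i = <f, φ_i>, with φ_0 = 1, φ_1 = x, φ_2 = x^2.
G =
  [2, 0, 2/3]
  [0, 2/3, 0]
  [2/3, 0, 2/5],
b = (92/15, -26/15, 76/35).
Solving gives a_0 = 99/35, a_1 = -13/5, a_2 = 5/7, so
  g(x) = 5*x^2/7 - 13*x/5 + 99/35.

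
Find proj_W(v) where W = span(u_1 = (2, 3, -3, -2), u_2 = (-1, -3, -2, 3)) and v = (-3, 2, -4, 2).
proj_W(v) = (236/477, -23/53, -1663/477, 512/477)

Set up U = [u_1 | ... | u_2] ∈ R^(4×2). The projector onto W = col(U) is P = U (U^T U)^(-1) U^T.
Compute U^T U =
  [26, -11]
  [-11, 23],
and U^T v = (8, 11).
Solve U^T U · c = U^T v for the coefficients: c = (305/477, 374/477). The projection is proj_W(v) = U c.
Check: (v - proj_W(v)) · u_1 = 0  (should be 0).
Check: (v - proj_W(v)) · u_2 = 0  (should be 0).
Result: proj_W(v) = (236/477, -23/53, -1663/477, 512/477).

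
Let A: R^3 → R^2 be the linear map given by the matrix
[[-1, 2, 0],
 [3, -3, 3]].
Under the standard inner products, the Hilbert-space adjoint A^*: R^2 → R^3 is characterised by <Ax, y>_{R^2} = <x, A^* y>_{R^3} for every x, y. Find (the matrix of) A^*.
A^* = A^T =
[[-1, 3],
 [2, -3],
 [0, 3]]

For real matrices with standard dot products, the defining identity <Ax, y> = <x, A^* y> gives (Ax)^T y = x^T (A^*) y, i.e. x^T A^T y = x^T (A^*) y. Since this holds for all x, y, we must have A^* = A^T. Therefore
A^* =
[[-1, 3],
 [2, -3],
 [0, 3]].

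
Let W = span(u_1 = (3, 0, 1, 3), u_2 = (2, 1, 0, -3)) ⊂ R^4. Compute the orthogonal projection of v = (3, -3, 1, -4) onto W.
proj_W(v) = (609/257, 279/257, 17/257, -786/257)

Set up U = [u_1 | ... | u_2] ∈ R^(4×2). The projector onto W = col(U) is P = U (U^T U)^(-1) U^T.
Compute U^T U =
  [19, -3]
  [-3, 14],
and U^T v = (-2, 15).
Solve U^T U · c = U^T v for the coefficients: c = (17/257, 279/257). The projection is proj_W(v) = U c.
Check: (v - proj_W(v)) · u_1 = 0  (should be 0).
Check: (v - proj_W(v)) · u_2 = 0  (should be 0).
Result: proj_W(v) = (609/257, 279/257, 17/257, -786/257).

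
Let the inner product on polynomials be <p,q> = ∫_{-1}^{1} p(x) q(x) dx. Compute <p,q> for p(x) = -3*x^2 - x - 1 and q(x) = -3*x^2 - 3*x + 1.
<p,q> = 18/5

Expand the product: p(x)·q(x) = 9*x^4 + 12*x^3 + 3*x^2 + 2*x - 1.
∫_{-1}^{1} of each monomial x^k gives [2/(k+1) if k even, 0 if k odd]. Integrating term-by-term (or equivalently evaluating the antiderivative F(x) = 9*x^5/5 + 3*x^4 + x^3 + x^2 - x at the endpoints):
  F(1) − F(−1) = 29/5 − (11/5) = 18/5.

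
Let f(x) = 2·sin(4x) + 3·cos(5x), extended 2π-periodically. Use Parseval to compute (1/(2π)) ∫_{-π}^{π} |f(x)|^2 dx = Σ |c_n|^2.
Σ |c_n|^2 = 13/2

Expand |f|^2 and use orthogonality of {sin(nx), cos(mx)} on [-π, π]:
  ∫_{-π}^{π} sin(nx)^2 dx = π, ∫ cos(mx)^2 dx = π, and cross terms integrate to 0.
So ∫_{-π}^{π} f(x)^2 dx = 2^2 · π + 3^2 · π = (4 + 9)π.
Divide by 2π: (4 + 9)/2 = 13/2.
By Parseval, this equals Σ |c_n|^2.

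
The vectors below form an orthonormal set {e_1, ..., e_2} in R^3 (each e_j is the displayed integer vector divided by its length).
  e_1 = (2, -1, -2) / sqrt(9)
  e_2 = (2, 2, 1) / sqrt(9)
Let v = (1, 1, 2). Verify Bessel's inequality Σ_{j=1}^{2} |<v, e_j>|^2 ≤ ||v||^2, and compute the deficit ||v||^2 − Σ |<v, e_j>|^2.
Σ |<v, e_j>|^2 = 5; ||v||^2 = 6; deficit = 1

Write each e_j = u_j / sqrt(<u_j, u_j>) where u_j is the displayed integer vector. Then <v, e_j> = <v, u_j> / sqrt(<u_j, u_j>), so |<v, e_j>|^2 = <v, u_j>^2 / <u_j, u_j>.
Coefficients: <v, e_1> = -3/sqrt(9), <v, e_2> = 6/sqrt(9).
Square and sum: Σ |<v, e_j>|^2 = 5.
Compute ||v||^2 = v·v = 6.
Deficit = 6 − 5 = 1 ≥ 0, confirming Bessel's inequality. (The deficit equals ||v − Σ <v,e_j> e_j||^2, the squared distance from v to span{e_j}.)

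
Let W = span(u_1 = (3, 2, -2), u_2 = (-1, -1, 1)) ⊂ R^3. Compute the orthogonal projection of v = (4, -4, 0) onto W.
proj_W(v) = (4, -2, 2)

Set up U = [u_1 | ... | u_2] ∈ R^(3×2). The projector onto W = col(U) is P = U (U^T U)^(-1) U^T.
Compute U^T U =
  [17, -7]
  [-7, 3],
and U^T v = (4, 0).
Solve U^T U · c = U^T v for the coefficients: c = (6, 14). The projection is proj_W(v) = U c.
Check: (v - proj_W(v)) · u_1 = 0  (should be 0).
Check: (v - proj_W(v)) · u_2 = 0  (should be 0).
Result: proj_W(v) = (4, -2, 2).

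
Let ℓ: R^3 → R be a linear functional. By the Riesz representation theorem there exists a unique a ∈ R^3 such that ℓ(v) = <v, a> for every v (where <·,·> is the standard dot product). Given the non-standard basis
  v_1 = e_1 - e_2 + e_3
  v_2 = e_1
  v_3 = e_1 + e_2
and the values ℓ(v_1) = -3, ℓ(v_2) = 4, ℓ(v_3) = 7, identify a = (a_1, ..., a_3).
a = (4, 3, -4)

Write a = (a_1, ..., a_3) in the standard basis. For each basis vector v_i, ℓ(v_i) = <v_i, a> is a linear equation in the a_j's. Collect the n equations into a matrix system V a = ℓ, where row i of V is v_i (expressed in the standard basis). Since V is invertible (lower-triangular with 1s on the diagonal, up to permutation), solve by back-substitution:
  V =
[[1, -1, 1],
 [1, 0, 0],
 [1, 1, 0]]
  V a = (-3, 4, 7)
Solving gives a = (4, 3, -4).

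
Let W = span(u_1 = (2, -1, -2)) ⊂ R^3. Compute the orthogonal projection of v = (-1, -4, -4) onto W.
proj_W(v) = (20/9, -10/9, -20/9)

Set up U = [u_1 | ... | u_1] ∈ R^(3×1). The projector onto W = col(U) is P = U (U^T U)^(-1) U^T.
Compute U^T U =
  [9],
and U^T v = (10).
Solve U^T U · c = U^T v for the coefficients: c = (10/9). The projection is proj_W(v) = U c.
Check: (v - proj_W(v)) · u_1 = 0  (should be 0).
Result: proj_W(v) = (20/9, -10/9, -20/9).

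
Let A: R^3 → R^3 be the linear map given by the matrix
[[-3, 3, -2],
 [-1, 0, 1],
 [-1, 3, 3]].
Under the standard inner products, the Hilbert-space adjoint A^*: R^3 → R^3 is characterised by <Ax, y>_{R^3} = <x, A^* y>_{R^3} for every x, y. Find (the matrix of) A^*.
A^* = A^T =
[[-3, -1, -1],
 [3, 0, 3],
 [-2, 1, 3]]

For real matrices with standard dot products, the defining identity <Ax, y> = <x, A^* y> gives (Ax)^T y = x^T (A^*) y, i.e. x^T A^T y = x^T (A^*) y. Since this holds for all x, y, we must have A^* = A^T. Therefore
A^* =
[[-3, -1, -1],
 [3, 0, 3],
 [-2, 1, 3]].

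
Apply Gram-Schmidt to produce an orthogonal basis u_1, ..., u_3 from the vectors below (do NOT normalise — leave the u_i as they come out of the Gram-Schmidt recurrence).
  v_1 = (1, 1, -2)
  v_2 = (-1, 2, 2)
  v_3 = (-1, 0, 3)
Orthogonal basis:
  u_1 = (1, 1, -2)
  u_2 = (-1/2, 5/2, 1)
  u_3 = (2/5, 0, 1/5)

Apply the Gram-Schmidt recurrence
  u_1 = v_1
  u_i = v_i − Σ_{j<i} ((v_i · u_j) / (u_j · u_j)) · u_j.

Step by step this gives:
  u_1 = (1, 1, -2)
  u_2 = (-1/2, 5/2, 1)
  u_3 = (2/5, 0, 1/5)

Orthogonality check:
  u_2 · u_1 = 0 (should be 0)
  u_3 · u_1 = 0 (should be 0)
  u_3 · u_2 = 0 (should be 0)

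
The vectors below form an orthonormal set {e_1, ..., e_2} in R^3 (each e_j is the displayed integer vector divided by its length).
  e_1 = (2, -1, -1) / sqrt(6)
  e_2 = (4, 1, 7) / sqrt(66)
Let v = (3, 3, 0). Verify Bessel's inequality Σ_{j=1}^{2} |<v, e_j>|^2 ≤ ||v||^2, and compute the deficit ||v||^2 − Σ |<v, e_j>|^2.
Σ |<v, e_j>|^2 = 54/11; ||v||^2 = 18; deficit = 144/11

Write each e_j = u_j / sqrt(<u_j, u_j>) where u_j is the displayed integer vector. Then <v, e_j> = <v, u_j> / sqrt(<u_j, u_j>), so |<v, e_j>|^2 = <v, u_j>^2 / <u_j, u_j>.
Coefficients: <v, e_1> = 3/sqrt(6), <v, e_2> = 15/sqrt(66).
Square and sum: Σ |<v, e_j>|^2 = 54/11.
Compute ||v||^2 = v·v = 18.
Deficit = 18 − 54/11 = 144/11 ≥ 0, confirming Bessel's inequality. (The deficit equals ||v − Σ <v,e_j> e_j||^2, the squared distance from v to span{e_j}.)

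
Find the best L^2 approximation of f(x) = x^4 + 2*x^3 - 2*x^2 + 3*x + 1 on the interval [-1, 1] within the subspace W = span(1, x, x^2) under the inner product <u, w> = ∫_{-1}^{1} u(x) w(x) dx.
g(x) = -8*x^2/7 + 21*x/5 + 32/35

The best approximation g ∈ W is the orthogonal projection of f onto W. Writing g = a_0 + a_1 x + a_2 x^2, the coefficients solve the normal equations G · a = b where
  G_{ij} = <φ_i, φ_j> and b_i = <f, φ_i>, with φ_0 = 1, φ_1 = x, φ_2 = x^2.
G =
  [2, 0, 2/3]
  [0, 2/3, 0]
  [2/3, 0, 2/5],
b = (16/15, 14/5, 16/105).
Solving gives a_0 = 32/35, a_1 = 21/5, a_2 = -8/7, so
  g(x) = -8*x^2/7 + 21*x/5 + 32/35.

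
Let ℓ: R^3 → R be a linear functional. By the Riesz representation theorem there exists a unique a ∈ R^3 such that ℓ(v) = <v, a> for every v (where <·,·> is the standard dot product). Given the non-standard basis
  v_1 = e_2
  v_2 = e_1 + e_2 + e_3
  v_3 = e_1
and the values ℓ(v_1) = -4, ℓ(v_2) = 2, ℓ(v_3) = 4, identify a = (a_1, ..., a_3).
a = (4, -4, 2)

Write a = (a_1, ..., a_3) in the standard basis. For each basis vector v_i, ℓ(v_i) = <v_i, a> is a linear equation in the a_j's. Collect the n equations into a matrix system V a = ℓ, where row i of V is v_i (expressed in the standard basis). Since V is invertible (lower-triangular with 1s on the diagonal, up to permutation), solve by back-substitution:
  V =
[[0, 1, 0],
 [1, 1, 1],
 [1, 0, 0]]
  V a = (-4, 2, 4)
Solving gives a = (4, -4, 2).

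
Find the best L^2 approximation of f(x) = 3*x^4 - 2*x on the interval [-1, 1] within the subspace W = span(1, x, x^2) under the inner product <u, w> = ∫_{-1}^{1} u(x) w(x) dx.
g(x) = 18*x^2/7 - 2*x - 9/35

The best approximation g ∈ W is the orthogonal projection of f onto W. Writing g = a_0 + a_1 x + a_2 x^2, the coefficients solve the normal equations G · a = b where
  G_{ij} = <φ_i, φ_j> and b_i = <f, φ_i>, with φ_0 = 1, φ_1 = x, φ_2 = x^2.
G =
  [2, 0, 2/3]
  [0, 2/3, 0]
  [2/3, 0, 2/5],
b = (6/5, -4/3, 6/7).
Solving gives a_0 = -9/35, a_1 = -2, a_2 = 18/7, so
  g(x) = 18*x^2/7 - 2*x - 9/35.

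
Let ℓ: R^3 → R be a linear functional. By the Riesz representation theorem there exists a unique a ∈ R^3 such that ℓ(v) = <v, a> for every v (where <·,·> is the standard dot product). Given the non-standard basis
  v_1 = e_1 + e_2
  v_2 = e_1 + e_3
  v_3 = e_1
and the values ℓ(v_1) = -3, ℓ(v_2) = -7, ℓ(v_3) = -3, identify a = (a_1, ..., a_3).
a = (-3, 0, -4)

Write a = (a_1, ..., a_3) in the standard basis. For each basis vector v_i, ℓ(v_i) = <v_i, a> is a linear equation in the a_j's. Collect the n equations into a matrix system V a = ℓ, where row i of V is v_i (expressed in the standard basis). Since V is invertible (lower-triangular with 1s on the diagonal, up to permutation), solve by back-substitution:
  V =
[[1, 1, 0],
 [1, 0, 1],
 [1, 0, 0]]
  V a = (-3, -7, -3)
Solving gives a = (-3, 0, -4).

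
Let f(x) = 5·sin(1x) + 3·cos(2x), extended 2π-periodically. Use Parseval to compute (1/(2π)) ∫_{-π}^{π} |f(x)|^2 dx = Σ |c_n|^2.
Σ |c_n|^2 = 17

Expand |f|^2 and use orthogonality of {sin(nx), cos(mx)} on [-π, π]:
  ∫_{-π}^{π} sin(nx)^2 dx = π, ∫ cos(mx)^2 dx = π, and cross terms integrate to 0.
So ∫_{-π}^{π} f(x)^2 dx = 5^2 · π + 3^2 · π = (25 + 9)π.
Divide by 2π: (25 + 9)/2 = 17.
By Parseval, this equals Σ |c_n|^2.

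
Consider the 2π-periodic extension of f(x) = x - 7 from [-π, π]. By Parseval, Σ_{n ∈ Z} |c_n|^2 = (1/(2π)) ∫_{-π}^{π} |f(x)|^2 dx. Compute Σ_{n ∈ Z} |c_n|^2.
Σ |c_n|^2 = π^2/3 + 49

Expand and integrate term by term over [-π, π]:
  ∫ (x)^2 dx = 1·(2π^3/3); ∫ 2·1·(-7)·x dx = 0 (odd integrand); ∫ (-7)^2 dx = 49·2π.
So (1/(2π)) ∫_{-π}^{π} (x - 7)^2 dx = 1π^2/3 + 49 = π^2/3 + 49.
Parseval ⇒ Σ |c_n|^2 = π^2/3 + 49.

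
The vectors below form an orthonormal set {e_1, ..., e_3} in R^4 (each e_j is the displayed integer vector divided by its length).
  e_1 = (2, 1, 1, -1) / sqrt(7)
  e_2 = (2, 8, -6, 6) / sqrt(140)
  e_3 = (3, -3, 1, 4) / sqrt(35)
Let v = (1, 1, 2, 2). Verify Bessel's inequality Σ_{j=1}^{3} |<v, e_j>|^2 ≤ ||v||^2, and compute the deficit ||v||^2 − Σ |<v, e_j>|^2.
Σ |<v, e_j>|^2 = 34/7; ||v||^2 = 10; deficit = 36/7

Write each e_j = u_j / sqrt(<u_j, u_j>) where u_j is the displayed integer vector. Then <v, e_j> = <v, u_j> / sqrt(<u_j, u_j>), so |<v, e_j>|^2 = <v, u_j>^2 / <u_j, u_j>.
Coefficients: <v, e_1> = 3/sqrt(7), <v, e_2> = 10/sqrt(140), <v, e_3> = 10/sqrt(35).
Square and sum: Σ |<v, e_j>|^2 = 34/7.
Compute ||v||^2 = v·v = 10.
Deficit = 10 − 34/7 = 36/7 ≥ 0, confirming Bessel's inequality. (The deficit equals ||v − Σ <v,e_j> e_j||^2, the squared distance from v to span{e_j}.)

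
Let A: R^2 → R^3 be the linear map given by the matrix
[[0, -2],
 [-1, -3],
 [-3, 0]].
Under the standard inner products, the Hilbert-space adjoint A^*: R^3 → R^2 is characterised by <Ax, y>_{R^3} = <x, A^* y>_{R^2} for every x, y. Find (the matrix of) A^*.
A^* = A^T =
[[0, -1, -3],
 [-2, -3, 0]]

For real matrices with standard dot products, the defining identity <Ax, y> = <x, A^* y> gives (Ax)^T y = x^T (A^*) y, i.e. x^T A^T y = x^T (A^*) y. Since this holds for all x, y, we must have A^* = A^T. Therefore
A^* =
[[0, -1, -3],
 [-2, -3, 0]].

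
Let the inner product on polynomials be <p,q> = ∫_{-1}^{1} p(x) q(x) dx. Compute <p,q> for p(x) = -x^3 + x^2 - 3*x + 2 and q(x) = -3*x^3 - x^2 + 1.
<p,q> = 776/105

Expand the product: p(x)·q(x) = 3*x^6 - 2*x^5 + 8*x^4 - 4*x^3 - x^2 - 3*x + 2.
∫_{-1}^{1} of each monomial x^k gives [2/(k+1) if k even, 0 if k odd]. Integrating term-by-term (or equivalently evaluating the antiderivative F(x) = 3*x^7/7 - x^6/3 + 8*x^5/5 - x^4 - x^3/3 - 3*x^2/2 + 2*x at the endpoints):
  F(1) − F(−1) = 181/210 − (-457/70) = 776/105.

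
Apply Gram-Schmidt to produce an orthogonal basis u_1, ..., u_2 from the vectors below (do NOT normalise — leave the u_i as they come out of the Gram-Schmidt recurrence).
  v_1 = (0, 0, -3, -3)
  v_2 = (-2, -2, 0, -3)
Orthogonal basis:
  u_1 = (0, 0, -3, -3)
  u_2 = (-2, -2, 3/2, -3/2)

Apply the Gram-Schmidt recurrence
  u_1 = v_1
  u_i = v_i − Σ_{j<i} ((v_i · u_j) / (u_j · u_j)) · u_j.

Step by step this gives:
  u_1 = (0, 0, -3, -3)
  u_2 = (-2, -2, 3/2, -3/2)

Orthogonality check:
  u_2 · u_1 = 0 (should be 0)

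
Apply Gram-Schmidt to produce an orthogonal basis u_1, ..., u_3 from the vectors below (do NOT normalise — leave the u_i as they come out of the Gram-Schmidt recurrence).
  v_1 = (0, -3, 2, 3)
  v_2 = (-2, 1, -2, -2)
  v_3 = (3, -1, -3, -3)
Orthogonal basis:
  u_1 = (0, -3, 2, 3)
  u_2 = (-2, -17/22, -9/11, -5/22)
  u_3 = (259/117, -344/117, -29/13, -170/117)

Apply the Gram-Schmidt recurrence
  u_1 = v_1
  u_i = v_i − Σ_{j<i} ((v_i · u_j) / (u_j · u_j)) · u_j.

Step by step this gives:
  u_1 = (0, -3, 2, 3)
  u_2 = (-2, -17/22, -9/11, -5/22)
  u_3 = (259/117, -344/117, -29/13, -170/117)

Orthogonality check:
  u_2 · u_1 = 0 (should be 0)
  u_3 · u_1 = 0 (should be 0)
  u_3 · u_2 = 0 (should be 0)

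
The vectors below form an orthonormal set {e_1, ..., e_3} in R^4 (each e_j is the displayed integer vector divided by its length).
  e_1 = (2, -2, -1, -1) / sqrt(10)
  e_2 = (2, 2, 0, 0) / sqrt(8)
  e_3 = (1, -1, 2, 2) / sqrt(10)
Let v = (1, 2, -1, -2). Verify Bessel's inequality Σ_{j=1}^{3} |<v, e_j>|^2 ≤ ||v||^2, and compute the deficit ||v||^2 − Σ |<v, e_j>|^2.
Σ |<v, e_j>|^2 = 19/2; ||v||^2 = 10; deficit = 1/2

Write each e_j = u_j / sqrt(<u_j, u_j>) where u_j is the displayed integer vector. Then <v, e_j> = <v, u_j> / sqrt(<u_j, u_j>), so |<v, e_j>|^2 = <v, u_j>^2 / <u_j, u_j>.
Coefficients: <v, e_1> = 1/sqrt(10), <v, e_2> = 6/sqrt(8), <v, e_3> = -7/sqrt(10).
Square and sum: Σ |<v, e_j>|^2 = 19/2.
Compute ||v||^2 = v·v = 10.
Deficit = 10 − 19/2 = 1/2 ≥ 0, confirming Bessel's inequality. (The deficit equals ||v − Σ <v,e_j> e_j||^2, the squared distance from v to span{e_j}.)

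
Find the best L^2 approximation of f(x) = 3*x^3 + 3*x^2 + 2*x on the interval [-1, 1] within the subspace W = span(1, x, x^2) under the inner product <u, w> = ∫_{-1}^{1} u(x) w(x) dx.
g(x) = 3*x^2 + 19*x/5

The best approximation g ∈ W is the orthogonal projection of f onto W. Writing g = a_0 + a_1 x + a_2 x^2, the coefficients solve the normal equations G · a = b where
  G_{ij} = <φ_i, φ_j> and b_i = <f, φ_i>, with φ_0 = 1, φ_1 = x, φ_2 = x^2.
G =
  [2, 0, 2/3]
  [0, 2/3, 0]
  [2/3, 0, 2/5],
b = (2, 38/15, 6/5).
Solving gives a_0 = 0, a_1 = 19/5, a_2 = 3, so
  g(x) = 3*x^2 + 19*x/5.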